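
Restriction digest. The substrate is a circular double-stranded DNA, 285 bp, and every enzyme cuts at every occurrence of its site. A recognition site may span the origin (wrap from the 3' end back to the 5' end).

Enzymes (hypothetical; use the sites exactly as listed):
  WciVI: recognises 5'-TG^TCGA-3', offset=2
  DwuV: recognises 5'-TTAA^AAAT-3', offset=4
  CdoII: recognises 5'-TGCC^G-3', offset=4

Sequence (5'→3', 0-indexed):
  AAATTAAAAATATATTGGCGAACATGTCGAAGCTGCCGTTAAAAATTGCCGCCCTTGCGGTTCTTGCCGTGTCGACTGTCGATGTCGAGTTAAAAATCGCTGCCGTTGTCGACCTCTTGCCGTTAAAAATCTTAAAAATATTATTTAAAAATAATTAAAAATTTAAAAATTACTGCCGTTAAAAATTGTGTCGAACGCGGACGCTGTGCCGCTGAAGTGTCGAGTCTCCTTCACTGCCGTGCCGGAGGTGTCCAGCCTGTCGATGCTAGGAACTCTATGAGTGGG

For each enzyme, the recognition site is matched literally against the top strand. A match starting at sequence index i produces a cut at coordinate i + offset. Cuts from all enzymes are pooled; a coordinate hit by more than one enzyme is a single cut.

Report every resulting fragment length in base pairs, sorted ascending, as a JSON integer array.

[3,4,5,5,5,5,6,7,8,8,8,9,9,9,10,11,11,11,13,13,16,18,19,19,20,33]

Per-enzyme occurrences:
  WciVI TGTCGA/2: at [24, 69, 76, 82, 106, 188, 217, 257] ⇒ [26, 71, 78, 84, 108, 190, 219, 259]
  DwuV TTAAAAAT/4: at [3, 38, 89, 122, 131, 144, 154, 162, 178] ⇒ [7, 42, 93, 126, 135, 148, 158, 166, 182]
  CdoII TGCCG/4: at [33, 46, 64, 100, 117, 173, 206, 234, 239] ⇒ [37, 50, 68, 104, 121, 177, 210, 238, 243]

Pooled cuts: [7, 26, 37, 42, 50, 68, 71, 78, 84, 93, 104, 108, 121, 126, 135, 148, 158, 166, 177, 182, 190, 210, 219, 238, 243, 259]

Fragment lengths:
  7→26: 19 bp
  26→37: 11 bp
  37→42: 5 bp
  42→50: 8 bp
  50→68: 18 bp
  68→71: 3 bp
  71→78: 7 bp
  78→84: 6 bp
  84→93: 9 bp
  93→104: 11 bp
  104→108: 4 bp
  108→121: 13 bp
  121→126: 5 bp
  126→135: 9 bp
  135→148: 13 bp
  148→158: 10 bp
  158→166: 8 bp
  166→177: 11 bp
  177→182: 5 bp
  182→190: 8 bp
  190→210: 20 bp
  210→219: 9 bp
  219→238: 19 bp
  238→243: 5 bp
  243→259: 16 bp
  259→7 (wrap): 285-259+7 = 33 bp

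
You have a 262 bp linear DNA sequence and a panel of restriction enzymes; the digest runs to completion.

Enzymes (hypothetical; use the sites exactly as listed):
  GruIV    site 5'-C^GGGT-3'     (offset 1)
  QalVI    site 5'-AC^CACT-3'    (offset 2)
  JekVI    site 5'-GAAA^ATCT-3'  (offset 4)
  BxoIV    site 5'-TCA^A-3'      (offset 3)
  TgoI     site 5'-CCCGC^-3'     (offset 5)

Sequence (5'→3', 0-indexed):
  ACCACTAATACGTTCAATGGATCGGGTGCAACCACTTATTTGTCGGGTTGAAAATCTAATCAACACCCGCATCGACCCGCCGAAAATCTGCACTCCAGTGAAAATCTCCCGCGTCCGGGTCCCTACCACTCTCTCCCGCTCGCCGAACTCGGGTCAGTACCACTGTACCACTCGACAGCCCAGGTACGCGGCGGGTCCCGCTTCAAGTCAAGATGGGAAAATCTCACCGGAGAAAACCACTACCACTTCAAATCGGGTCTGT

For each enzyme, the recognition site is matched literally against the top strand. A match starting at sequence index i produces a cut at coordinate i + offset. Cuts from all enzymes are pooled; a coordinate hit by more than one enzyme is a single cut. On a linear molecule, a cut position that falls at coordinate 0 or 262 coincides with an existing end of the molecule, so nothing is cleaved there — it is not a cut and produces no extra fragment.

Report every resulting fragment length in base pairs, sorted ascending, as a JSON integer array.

[2,4,4,4,5,5,6,7,7,8,8,8,9,9,9,9,9,10,10,10,10,11,12,13,14,17,18,24]

Site scan:
  GruIV (CGGGT, off=1): starts [22, 43, 115, 149, 191, 253] → cuts [23, 44, 116, 150, 192, 254]
  QalVI (ACCACT, off=2): starts [0, 30, 124, 158, 166, 235, 241] → cuts [2, 32, 126, 160, 168, 237, 243]
  JekVI (GAAAATCT, off=4): starts [49, 81, 99, 216] → cuts [53, 85, 103, 220]
  BxoIV (TCAA, off=3): starts [13, 59, 202, 207, 247] → cuts [16, 62, 205, 210, 250]
  TgoI (CCCGC, off=5): starts [65, 75, 107, 134, 196] → cuts [70, 80, 112, 139, 201]

All cut coordinates (distinct, sorted): [2, 16, 23, 32, 44, 53, 62, 70, 80, 85, 103, 112, 116, 126, 139, 150, 160, 168, 192, 201, 205, 210, 220, 237, 243, 250, 254]

Fragments:
  [0,2): 2 bp
  [2,16): 14 bp
  [16,23): 7 bp
  [23,32): 9 bp
  [32,44): 12 bp
  [44,53): 9 bp
  [53,62): 9 bp
  [62,70): 8 bp
  [70,80): 10 bp
  [80,85): 5 bp
  [85,103): 18 bp
  [103,112): 9 bp
  [112,116): 4 bp
  [116,126): 10 bp
  [126,139): 13 bp
  [139,150): 11 bp
  [150,160): 10 bp
  [160,168): 8 bp
  [168,192): 24 bp
  [192,201): 9 bp
  [201,205): 4 bp
  [205,210): 5 bp
  [210,220): 10 bp
  [220,237): 17 bp
  [237,243): 6 bp
  [243,250): 7 bp
  [250,254): 4 bp
  [254,262): 8 bp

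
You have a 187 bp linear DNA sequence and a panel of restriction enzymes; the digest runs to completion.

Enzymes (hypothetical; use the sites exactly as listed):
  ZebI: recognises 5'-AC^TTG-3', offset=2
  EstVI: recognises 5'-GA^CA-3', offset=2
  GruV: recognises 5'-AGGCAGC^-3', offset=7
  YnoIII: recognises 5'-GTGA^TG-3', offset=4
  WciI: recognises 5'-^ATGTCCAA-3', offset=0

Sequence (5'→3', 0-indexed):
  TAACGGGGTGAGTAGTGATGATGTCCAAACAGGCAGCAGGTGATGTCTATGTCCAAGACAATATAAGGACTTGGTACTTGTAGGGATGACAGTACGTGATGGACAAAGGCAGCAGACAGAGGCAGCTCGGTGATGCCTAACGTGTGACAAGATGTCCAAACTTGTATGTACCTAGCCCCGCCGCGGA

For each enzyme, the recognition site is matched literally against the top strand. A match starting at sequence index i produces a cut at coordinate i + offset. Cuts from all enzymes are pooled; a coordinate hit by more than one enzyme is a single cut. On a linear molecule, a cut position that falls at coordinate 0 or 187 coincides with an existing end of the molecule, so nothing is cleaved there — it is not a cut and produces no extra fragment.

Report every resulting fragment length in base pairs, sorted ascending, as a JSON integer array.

[2,3,4,4,5,6,7,7,10,10,10,10,10,12,12,14,17,18,26]

Scan for sites:
  ZebI ACTTG/2: at [68, 75, 159] ⇒ [70, 77, 161]
  EstVI GACA/2: at [56, 87, 101, 114, 145] ⇒ [58, 89, 103, 116, 147]
  GruV AGGCAGC/7: at [30, 106, 119] ⇒ [37, 113, 126]
  YnoIII GTGATG/4: at [14, 39, 95, 129] ⇒ [18, 43, 99, 133]
  WciI ATGTCCAA/0: at [20, 48, 151] ⇒ [20, 48, 151]

Pooled cuts: [18, 20, 37, 43, 48, 58, 70, 77, 89, 99, 103, 113, 116, 126, 133, 147, 151, 161]

Fragment lengths:
  [0,18): 18 bp
  [18,20): 2 bp
  [20,37): 17 bp
  [37,43): 6 bp
  [43,48): 5 bp
  [48,58): 10 bp
  [58,70): 12 bp
  [70,77): 7 bp
  [77,89): 12 bp
  [89,99): 10 bp
  [99,103): 4 bp
  [103,113): 10 bp
  [113,116): 3 bp
  [116,126): 10 bp
  [126,133): 7 bp
  [133,147): 14 bp
  [147,151): 4 bp
  [151,161): 10 bp
  [161,187): 26 bp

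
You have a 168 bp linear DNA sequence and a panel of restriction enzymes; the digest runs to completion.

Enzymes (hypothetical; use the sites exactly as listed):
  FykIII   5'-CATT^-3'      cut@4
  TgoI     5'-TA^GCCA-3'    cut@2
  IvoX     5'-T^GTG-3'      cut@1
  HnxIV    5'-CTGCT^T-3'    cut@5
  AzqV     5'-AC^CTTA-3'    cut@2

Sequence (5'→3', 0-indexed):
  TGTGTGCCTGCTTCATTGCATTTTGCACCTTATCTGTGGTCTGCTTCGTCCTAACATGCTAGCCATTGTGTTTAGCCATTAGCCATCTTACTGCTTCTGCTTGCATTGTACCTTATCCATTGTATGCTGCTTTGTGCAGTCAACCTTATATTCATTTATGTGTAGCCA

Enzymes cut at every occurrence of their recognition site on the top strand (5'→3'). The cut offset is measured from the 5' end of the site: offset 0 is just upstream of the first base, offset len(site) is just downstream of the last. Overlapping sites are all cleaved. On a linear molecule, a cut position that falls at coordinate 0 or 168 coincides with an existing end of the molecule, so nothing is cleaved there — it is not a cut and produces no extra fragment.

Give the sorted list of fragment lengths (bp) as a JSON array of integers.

Site scan:
  FykIII CATT/4: at [13, 18, 63, 76, 103, 117, 152] ⇒ [17, 22, 67, 80, 107, 121, 156]
  TgoI TAGCCA/2: at [59, 72, 79, 162] ⇒ [61, 74, 81, 164]
  IvoX TGTG/1: at [0, 2, 34, 66, 132, 158] ⇒ [1, 3, 35, 67, 133, 159]
  HnxIV CTGCTT/5: at [7, 40, 90, 96, 126] ⇒ [12, 45, 95, 101, 131]
  AzqV ACCTTA/2: at [26, 109, 142] ⇒ [28, 111, 144]

Pooled cuts: [1, 3, 12, 17, 22, 28, 35, 45, 61, 67, 74, 80, 81, 95, 101, 107, 111, 121, 131, 133, 144, 156, 159, 164]

Fragment lengths:
  [0,1): 1 bp
  [1,3): 2 bp
  [3,12): 9 bp
  [12,17): 5 bp
  [17,22): 5 bp
  [22,28): 6 bp
  [28,35): 7 bp
  [35,45): 10 bp
  [45,61): 16 bp
  [61,67): 6 bp
  [67,74): 7 bp
  [74,80): 6 bp
  [80,81): 1 bp
  [81,95): 14 bp
  [95,101): 6 bp
  [101,107): 6 bp
  [107,111): 4 bp
  [111,121): 10 bp
  [121,131): 10 bp
  [131,133): 2 bp
  [133,144): 11 bp
  [144,156): 12 bp
  [156,159): 3 bp
  [159,164): 5 bp
  [164,168): 4 bp

[1,1,2,2,3,4,4,5,5,5,6,6,6,6,6,7,7,9,10,10,10,11,12,14,16]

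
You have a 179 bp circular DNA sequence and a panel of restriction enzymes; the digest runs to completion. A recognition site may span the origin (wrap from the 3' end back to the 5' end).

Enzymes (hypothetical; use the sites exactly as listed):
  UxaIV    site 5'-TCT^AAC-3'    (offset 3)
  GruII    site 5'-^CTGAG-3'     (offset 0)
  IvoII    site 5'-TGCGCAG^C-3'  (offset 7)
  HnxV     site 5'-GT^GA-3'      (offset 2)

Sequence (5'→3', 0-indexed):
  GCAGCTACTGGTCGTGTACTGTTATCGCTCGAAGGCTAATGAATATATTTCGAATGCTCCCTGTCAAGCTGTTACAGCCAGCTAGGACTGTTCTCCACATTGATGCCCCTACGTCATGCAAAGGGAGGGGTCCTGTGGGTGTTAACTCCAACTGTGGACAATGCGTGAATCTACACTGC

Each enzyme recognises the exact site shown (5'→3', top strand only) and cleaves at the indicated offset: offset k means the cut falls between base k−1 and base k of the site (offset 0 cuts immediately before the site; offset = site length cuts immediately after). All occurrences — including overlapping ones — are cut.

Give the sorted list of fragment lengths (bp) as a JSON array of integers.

[17,162]

Scan for sites:
  UxaIV (TCTAAC, off=3): no sites
  GruII (CTGAG, off=0): no sites
  IvoII (TGCGCAGC, off=7): starts [176] → cuts [4]
  HnxV (GTGA, off=2): starts [164] → cuts [166]

All cut coordinates (distinct, sorted): [4, 166]

Fragment lengths:
  4→166: 162 bp
  166→4 (wrap): 179-166+4 = 17 bp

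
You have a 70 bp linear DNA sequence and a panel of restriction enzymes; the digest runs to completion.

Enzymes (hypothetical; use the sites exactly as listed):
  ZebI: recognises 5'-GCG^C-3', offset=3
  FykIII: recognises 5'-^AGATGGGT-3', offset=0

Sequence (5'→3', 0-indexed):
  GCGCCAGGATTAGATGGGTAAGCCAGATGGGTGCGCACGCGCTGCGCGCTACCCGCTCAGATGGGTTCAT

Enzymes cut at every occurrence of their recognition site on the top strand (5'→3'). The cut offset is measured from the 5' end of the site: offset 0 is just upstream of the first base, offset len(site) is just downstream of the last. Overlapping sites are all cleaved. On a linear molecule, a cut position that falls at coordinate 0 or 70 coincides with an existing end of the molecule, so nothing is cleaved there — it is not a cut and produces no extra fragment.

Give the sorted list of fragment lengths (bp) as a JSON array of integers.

[2,3,5,6,8,10,11,12,13]

Scan for sites:
  ZebI GCGC/3: at [0, 32, 38, 43, 45] ⇒ [3, 35, 41, 46, 48]
  FykIII AGATGGGT/0: at [11, 24, 58] ⇒ [11, 24, 58]

Pooled cuts: [3, 11, 24, 35, 41, 46, 48, 58]

Fragment lengths:
  [0,3): 3 bp
  [3,11): 8 bp
  [11,24): 13 bp
  [24,35): 11 bp
  [35,41): 6 bp
  [41,46): 5 bp
  [46,48): 2 bp
  [48,58): 10 bp
  [58,70): 12 bp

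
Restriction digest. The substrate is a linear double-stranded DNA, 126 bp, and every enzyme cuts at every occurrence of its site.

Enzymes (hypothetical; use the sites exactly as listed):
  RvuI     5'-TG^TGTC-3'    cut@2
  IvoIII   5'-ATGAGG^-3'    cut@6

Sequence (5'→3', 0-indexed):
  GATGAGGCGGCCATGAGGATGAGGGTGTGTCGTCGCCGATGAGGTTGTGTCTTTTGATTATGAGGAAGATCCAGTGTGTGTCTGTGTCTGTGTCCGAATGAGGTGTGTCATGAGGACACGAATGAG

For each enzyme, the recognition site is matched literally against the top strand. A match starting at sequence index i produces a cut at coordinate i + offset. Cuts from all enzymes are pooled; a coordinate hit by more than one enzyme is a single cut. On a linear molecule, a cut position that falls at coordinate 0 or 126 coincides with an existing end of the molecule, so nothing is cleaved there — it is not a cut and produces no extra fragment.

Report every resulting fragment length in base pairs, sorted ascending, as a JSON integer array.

[2,3,3,6,6,6,7,10,11,11,13,13,17,18]

Site scan:
  RvuI (TGTGTC, off=2): starts [25, 45, 76, 82, 88, 103] → cuts [27, 47, 78, 84, 90, 105]
  IvoIII (ATGAGG, off=6): starts [1, 12, 18, 38, 59, 97, 109] → cuts [7, 18, 24, 44, 65, 103, 115]

Pooled cuts: [7, 18, 24, 27, 44, 47, 65, 78, 84, 90, 103, 105, 115]

Fragment lengths:
  [0,7): 7 bp
  [7,18): 11 bp
  [18,24): 6 bp
  [24,27): 3 bp
  [27,44): 17 bp
  [44,47): 3 bp
  [47,65): 18 bp
  [65,78): 13 bp
  [78,84): 6 bp
  [84,90): 6 bp
  [90,103): 13 bp
  [103,105): 2 bp
  [105,115): 10 bp
  [115,126): 11 bp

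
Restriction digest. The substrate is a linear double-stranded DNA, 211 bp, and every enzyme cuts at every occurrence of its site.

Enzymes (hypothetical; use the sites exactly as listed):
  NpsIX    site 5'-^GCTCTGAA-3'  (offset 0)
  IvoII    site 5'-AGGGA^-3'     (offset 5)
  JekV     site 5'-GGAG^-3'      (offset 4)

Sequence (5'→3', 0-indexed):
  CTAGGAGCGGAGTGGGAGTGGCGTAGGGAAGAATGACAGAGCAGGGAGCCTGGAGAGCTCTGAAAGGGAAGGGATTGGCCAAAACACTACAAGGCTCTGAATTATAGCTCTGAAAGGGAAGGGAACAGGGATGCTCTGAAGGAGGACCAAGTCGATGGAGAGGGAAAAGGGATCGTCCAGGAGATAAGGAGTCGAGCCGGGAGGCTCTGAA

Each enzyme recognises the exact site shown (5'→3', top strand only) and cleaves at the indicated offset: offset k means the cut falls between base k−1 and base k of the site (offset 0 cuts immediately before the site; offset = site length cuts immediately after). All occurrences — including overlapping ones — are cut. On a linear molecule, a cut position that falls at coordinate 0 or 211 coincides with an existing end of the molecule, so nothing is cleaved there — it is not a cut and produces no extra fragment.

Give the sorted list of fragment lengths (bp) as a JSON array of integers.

Site scan:
  NpsIX (GCTCTGAA, off=0): starts [56, 93, 106, 132, 203] → cuts [56, 93, 106, 132, 203]
  IvoII (AGGGA, off=5): starts [24, 42, 64, 69, 114, 119, 126, 160, 167] → cuts [29, 47, 69, 74, 119, 124, 131, 165, 172]
  JekV (GGAG, off=4): starts [3, 8, 14, 44, 51, 140, 156, 179, 187, 199] → cuts [7, 12, 18, 48, 55, 144, 160, 183, 191, 203]

Pooled cuts: [7, 12, 18, 29, 47, 48, 55, 56, 69, 74, 93, 106, 119, 124, 131, 132, 144, 160, 165, 172, 183, 191, 203]

Fragment lengths:
  [0,7): 7 bp
  [7,12): 5 bp
  [12,18): 6 bp
  [18,29): 11 bp
  [29,47): 18 bp
  [47,48): 1 bp
  [48,55): 7 bp
  [55,56): 1 bp
  [56,69): 13 bp
  [69,74): 5 bp
  [74,93): 19 bp
  [93,106): 13 bp
  [106,119): 13 bp
  [119,124): 5 bp
  [124,131): 7 bp
  [131,132): 1 bp
  [132,144): 12 bp
  [144,160): 16 bp
  [160,165): 5 bp
  [165,172): 7 bp
  [172,183): 11 bp
  [183,191): 8 bp
  [191,203): 12 bp
  [203,211): 8 bp

[1,1,1,5,5,5,5,6,7,7,7,7,8,8,11,11,12,12,13,13,13,16,18,19]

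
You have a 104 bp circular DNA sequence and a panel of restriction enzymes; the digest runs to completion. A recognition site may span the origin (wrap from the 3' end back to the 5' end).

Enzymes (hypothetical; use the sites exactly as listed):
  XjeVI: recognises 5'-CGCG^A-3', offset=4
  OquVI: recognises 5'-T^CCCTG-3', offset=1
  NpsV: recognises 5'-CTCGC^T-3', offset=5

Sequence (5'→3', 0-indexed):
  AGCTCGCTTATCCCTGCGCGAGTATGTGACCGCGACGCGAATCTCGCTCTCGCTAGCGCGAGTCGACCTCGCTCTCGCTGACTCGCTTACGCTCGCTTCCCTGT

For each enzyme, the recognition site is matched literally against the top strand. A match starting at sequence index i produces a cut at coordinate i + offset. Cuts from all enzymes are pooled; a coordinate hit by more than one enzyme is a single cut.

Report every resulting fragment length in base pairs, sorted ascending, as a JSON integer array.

[2,4,5,6,6,7,8,8,9,10,12,13,14]

Scan for sites:
  XjeVI CGCGA/4: at [16, 30, 35, 56] ⇒ [20, 34, 39, 60]
  OquVI TCCCTG/1: at [10, 97] ⇒ [11, 98]
  NpsV CTCGCT/5: at [2, 42, 48, 67, 73, 81, 91] ⇒ [7, 47, 53, 72, 78, 86, 96]

Pooled cuts: [7, 11, 20, 34, 39, 47, 53, 60, 72, 78, 86, 96, 98]

Fragments:
  7→11: 4 bp
  11→20: 9 bp
  20→34: 14 bp
  34→39: 5 bp
  39→47: 8 bp
  47→53: 6 bp
  53→60: 7 bp
  60→72: 12 bp
  72→78: 6 bp
  78→86: 8 bp
  86→96: 10 bp
  96→98: 2 bp
  98→7 (wrap): 104-98+7 = 13 bp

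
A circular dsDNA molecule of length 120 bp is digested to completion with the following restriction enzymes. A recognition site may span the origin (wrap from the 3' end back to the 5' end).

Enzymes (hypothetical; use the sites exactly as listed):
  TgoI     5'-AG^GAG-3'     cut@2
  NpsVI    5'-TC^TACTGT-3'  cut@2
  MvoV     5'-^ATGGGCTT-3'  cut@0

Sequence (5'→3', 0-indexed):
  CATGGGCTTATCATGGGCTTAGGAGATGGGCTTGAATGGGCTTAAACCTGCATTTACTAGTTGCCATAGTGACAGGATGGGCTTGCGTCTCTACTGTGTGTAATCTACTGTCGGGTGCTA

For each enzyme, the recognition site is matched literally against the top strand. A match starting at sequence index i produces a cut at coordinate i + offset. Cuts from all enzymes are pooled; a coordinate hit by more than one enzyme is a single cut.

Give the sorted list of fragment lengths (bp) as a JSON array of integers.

[3,10,10,11,14,15,16,41]

Site scan:
  TgoI AGGAG/2: at [20] ⇒ [22]
  NpsVI TCTACTGT/2: at [89, 103] ⇒ [91, 105]
  MvoV ATGGGCTT/0: at [1, 12, 25, 35, 76] ⇒ [1, 12, 25, 35, 76]

All cut coordinates (distinct, sorted): [1, 12, 22, 25, 35, 76, 91, 105]

Fragments:
  1→12: 11 bp
  12→22: 10 bp
  22→25: 3 bp
  25→35: 10 bp
  35→76: 41 bp
  76→91: 15 bp
  91→105: 14 bp
  105→1 (wrap): 120-105+1 = 16 bp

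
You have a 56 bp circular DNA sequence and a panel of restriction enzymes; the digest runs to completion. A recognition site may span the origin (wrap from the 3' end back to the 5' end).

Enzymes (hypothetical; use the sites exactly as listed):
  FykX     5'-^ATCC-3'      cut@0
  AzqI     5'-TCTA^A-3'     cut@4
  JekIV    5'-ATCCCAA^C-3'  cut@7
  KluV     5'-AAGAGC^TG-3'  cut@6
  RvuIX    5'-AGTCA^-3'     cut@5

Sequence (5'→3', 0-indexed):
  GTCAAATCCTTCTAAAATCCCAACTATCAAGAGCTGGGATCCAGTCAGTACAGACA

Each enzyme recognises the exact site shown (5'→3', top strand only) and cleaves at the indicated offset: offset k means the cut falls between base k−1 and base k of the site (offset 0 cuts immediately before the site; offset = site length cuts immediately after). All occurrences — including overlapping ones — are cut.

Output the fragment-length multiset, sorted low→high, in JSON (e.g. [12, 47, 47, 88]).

[1,2,4,7,9,9,11,13]

Site scan:
  FykX ATCC/0: at [5, 16, 38] ⇒ [5, 16, 38]
  AzqI TCTAA/4: at [10] ⇒ [14]
  JekIV ATCCCAAC/7: at [16] ⇒ [23]
  KluV AAGAGCTG/6: at [28] ⇒ [34]
  RvuIX AGTCA/5: at [42, 55] ⇒ [4, 47]

Pooled cuts: [4, 5, 14, 16, 23, 34, 38, 47]

Fragment lengths:
  4→5: 1 bp
  5→14: 9 bp
  14→16: 2 bp
  16→23: 7 bp
  23→34: 11 bp
  34→38: 4 bp
  38→47: 9 bp
  47→4 (wrap): 56-47+4 = 13 bp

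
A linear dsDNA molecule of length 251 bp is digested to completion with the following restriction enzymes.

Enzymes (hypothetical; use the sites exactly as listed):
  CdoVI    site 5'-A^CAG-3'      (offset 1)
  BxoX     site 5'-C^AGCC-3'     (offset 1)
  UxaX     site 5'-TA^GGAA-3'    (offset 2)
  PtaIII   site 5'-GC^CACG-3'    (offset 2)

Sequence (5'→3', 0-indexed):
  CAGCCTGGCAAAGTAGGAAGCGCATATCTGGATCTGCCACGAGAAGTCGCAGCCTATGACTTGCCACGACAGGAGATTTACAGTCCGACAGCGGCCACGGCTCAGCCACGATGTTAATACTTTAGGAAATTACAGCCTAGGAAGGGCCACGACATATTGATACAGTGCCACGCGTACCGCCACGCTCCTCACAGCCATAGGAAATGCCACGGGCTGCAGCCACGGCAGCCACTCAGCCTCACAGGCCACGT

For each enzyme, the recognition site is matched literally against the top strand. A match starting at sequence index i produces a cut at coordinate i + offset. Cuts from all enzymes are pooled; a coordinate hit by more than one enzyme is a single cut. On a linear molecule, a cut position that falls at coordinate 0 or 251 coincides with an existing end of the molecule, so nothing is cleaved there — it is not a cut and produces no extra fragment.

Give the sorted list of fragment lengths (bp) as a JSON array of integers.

Per-enzyme occurrences:
  CdoVI ACAG/1: at [68, 79, 87, 131, 161, 190, 240] ⇒ [69, 80, 88, 132, 162, 191, 241]
  BxoX CAGCC/1: at [0, 49, 102, 132, 191, 216, 225, 233] ⇒ [1, 50, 103, 133, 192, 217, 226, 234]
  UxaX TAGGAA/2: at [13, 122, 137, 197] ⇒ [15, 124, 139, 199]
  PtaIII GCCACG/2: at [35, 62, 93, 104, 145, 166, 178, 205, 218, 244] ⇒ [37, 64, 95, 106, 147, 168, 180, 207, 220, 246]

Pooled cuts: [1, 15, 37, 50, 64, 69, 80, 88, 95, 103, 106, 124, 132, 133, 139, 147, 162, 168, 180, 191, 192, 199, 207, 217, 220, 226, 234, 241, 246]

Fragment lengths:
  [0,1): 1 bp
  [1,15): 14 bp
  [15,37): 22 bp
  [37,50): 13 bp
  [50,64): 14 bp
  [64,69): 5 bp
  [69,80): 11 bp
  [80,88): 8 bp
  [88,95): 7 bp
  [95,103): 8 bp
  [103,106): 3 bp
  [106,124): 18 bp
  [124,132): 8 bp
  [132,133): 1 bp
  [133,139): 6 bp
  [139,147): 8 bp
  [147,162): 15 bp
  [162,168): 6 bp
  [168,180): 12 bp
  [180,191): 11 bp
  [191,192): 1 bp
  [192,199): 7 bp
  [199,207): 8 bp
  [207,217): 10 bp
  [217,220): 3 bp
  [220,226): 6 bp
  [226,234): 8 bp
  [234,241): 7 bp
  [241,246): 5 bp
  [246,251): 5 bp

[1,1,1,3,3,5,5,5,6,6,6,7,7,7,8,8,8,8,8,8,10,11,11,12,13,14,14,15,18,22]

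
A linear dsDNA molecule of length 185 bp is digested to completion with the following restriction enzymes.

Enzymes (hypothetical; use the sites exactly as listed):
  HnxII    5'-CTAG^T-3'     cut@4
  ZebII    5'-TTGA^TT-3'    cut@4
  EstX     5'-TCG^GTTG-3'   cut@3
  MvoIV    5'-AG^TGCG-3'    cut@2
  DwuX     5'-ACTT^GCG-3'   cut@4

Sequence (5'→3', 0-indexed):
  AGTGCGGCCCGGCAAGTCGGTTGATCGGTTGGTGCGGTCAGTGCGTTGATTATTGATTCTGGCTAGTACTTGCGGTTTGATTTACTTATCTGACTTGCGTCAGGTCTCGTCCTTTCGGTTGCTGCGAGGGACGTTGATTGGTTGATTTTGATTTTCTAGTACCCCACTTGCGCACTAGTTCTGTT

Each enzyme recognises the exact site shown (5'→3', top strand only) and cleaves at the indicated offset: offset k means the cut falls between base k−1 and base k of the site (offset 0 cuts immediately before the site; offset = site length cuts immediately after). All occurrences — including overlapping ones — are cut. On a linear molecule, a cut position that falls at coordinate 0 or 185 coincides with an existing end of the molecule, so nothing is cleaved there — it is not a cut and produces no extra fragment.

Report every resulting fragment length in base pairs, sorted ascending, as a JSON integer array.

[2,5,6,7,7,8,8,8,8,9,9,10,10,14,16,17,20,21]

Site scan:
  HnxII CTAGT/4: at [62, 155, 174] ⇒ [66, 159, 178]
  ZebII TTGATT/4: at [45, 52, 76, 133, 141, 147] ⇒ [49, 56, 80, 137, 145, 151]
  EstX TCGGTTG/3: at [16, 24, 114] ⇒ [19, 27, 117]
  MvoIV AGTGCG/2: at [0, 39] ⇒ [2, 41]
  DwuX ACTTGCG/4: at [67, 92, 165] ⇒ [71, 96, 169]

Pooled cuts: [2, 19, 27, 41, 49, 56, 66, 71, 80, 96, 117, 137, 145, 151, 159, 169, 178]

Fragment lengths:
  [0,2): 2 bp
  [2,19): 17 bp
  [19,27): 8 bp
  [27,41): 14 bp
  [41,49): 8 bp
  [49,56): 7 bp
  [56,66): 10 bp
  [66,71): 5 bp
  [71,80): 9 bp
  [80,96): 16 bp
  [96,117): 21 bp
  [117,137): 20 bp
  [137,145): 8 bp
  [145,151): 6 bp
  [151,159): 8 bp
  [159,169): 10 bp
  [169,178): 9 bp
  [178,185): 7 bp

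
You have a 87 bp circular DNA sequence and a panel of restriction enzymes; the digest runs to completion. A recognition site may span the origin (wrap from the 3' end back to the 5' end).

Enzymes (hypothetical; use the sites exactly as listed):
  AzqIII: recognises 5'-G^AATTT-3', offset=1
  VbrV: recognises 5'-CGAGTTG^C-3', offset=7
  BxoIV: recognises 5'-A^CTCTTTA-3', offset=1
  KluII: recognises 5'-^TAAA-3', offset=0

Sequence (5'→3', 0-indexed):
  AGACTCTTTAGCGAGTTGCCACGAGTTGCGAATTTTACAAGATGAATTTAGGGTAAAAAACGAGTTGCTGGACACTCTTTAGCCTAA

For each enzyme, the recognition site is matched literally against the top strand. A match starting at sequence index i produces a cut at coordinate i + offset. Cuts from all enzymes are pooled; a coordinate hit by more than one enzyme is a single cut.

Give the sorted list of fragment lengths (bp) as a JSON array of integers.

Per-enzyme occurrences:
  AzqIII (GAATTT, off=1): starts [29, 43] → cuts [30, 44]
  VbrV (CGAGTTGC, off=7): starts [11, 21, 60] → cuts [18, 28, 67]
  BxoIV (ACTCTTTA, off=1): starts [2, 73] → cuts [3, 74]
  KluII (TAAA, off=0): starts [53, 84] → cuts [53, 84]

Pooled cuts: [3, 18, 28, 30, 44, 53, 67, 74, 84]

Fragments:
  3→18: 15 bp
  18→28: 10 bp
  28→30: 2 bp
  30→44: 14 bp
  44→53: 9 bp
  53→67: 14 bp
  67→74: 7 bp
  74→84: 10 bp
  84→3 (wrap): 87-84+3 = 6 bp

[2,6,7,9,10,10,14,14,15]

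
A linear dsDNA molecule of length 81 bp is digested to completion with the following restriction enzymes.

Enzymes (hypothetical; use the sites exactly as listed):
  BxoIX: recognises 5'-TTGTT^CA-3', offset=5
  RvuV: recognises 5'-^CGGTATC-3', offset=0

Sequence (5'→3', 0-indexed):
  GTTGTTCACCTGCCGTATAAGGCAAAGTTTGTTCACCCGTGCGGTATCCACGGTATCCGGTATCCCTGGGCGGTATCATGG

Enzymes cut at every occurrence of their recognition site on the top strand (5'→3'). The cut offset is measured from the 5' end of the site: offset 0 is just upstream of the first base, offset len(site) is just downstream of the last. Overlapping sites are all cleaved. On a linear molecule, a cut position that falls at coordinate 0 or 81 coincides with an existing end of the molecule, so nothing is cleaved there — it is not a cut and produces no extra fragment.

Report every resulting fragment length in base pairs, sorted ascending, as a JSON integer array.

Per-enzyme occurrences:
  BxoIX (TTGTTCA, off=5): starts [1, 28] → cuts [6, 33]
  RvuV (CGGTATC, off=0): starts [41, 50, 57, 70] → cuts [41, 50, 57, 70]

All cut coordinates (distinct, sorted): [6, 33, 41, 50, 57, 70]

Fragment lengths:
  [0,6): 6 bp
  [6,33): 27 bp
  [33,41): 8 bp
  [41,50): 9 bp
  [50,57): 7 bp
  [57,70): 13 bp
  [70,81): 11 bp

[6,7,8,9,11,13,27]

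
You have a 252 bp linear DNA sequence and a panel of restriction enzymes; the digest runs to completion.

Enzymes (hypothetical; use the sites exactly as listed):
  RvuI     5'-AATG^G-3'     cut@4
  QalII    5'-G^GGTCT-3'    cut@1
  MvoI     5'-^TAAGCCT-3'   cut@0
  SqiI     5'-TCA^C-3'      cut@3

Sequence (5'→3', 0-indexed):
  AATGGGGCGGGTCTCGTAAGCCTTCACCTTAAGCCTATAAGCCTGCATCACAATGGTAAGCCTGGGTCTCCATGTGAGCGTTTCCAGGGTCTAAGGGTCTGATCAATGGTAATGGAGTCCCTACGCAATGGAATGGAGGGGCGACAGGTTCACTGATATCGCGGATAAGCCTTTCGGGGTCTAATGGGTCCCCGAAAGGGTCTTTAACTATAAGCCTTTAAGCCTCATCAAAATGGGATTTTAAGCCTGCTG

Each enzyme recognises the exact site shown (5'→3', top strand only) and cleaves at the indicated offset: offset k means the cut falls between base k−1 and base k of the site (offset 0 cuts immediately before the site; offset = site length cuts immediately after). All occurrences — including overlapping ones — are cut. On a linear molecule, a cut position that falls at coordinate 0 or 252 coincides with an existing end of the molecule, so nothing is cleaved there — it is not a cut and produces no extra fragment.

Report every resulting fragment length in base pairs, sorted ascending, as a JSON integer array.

[1,3,4,5,5,5,6,6,7,8,8,8,8,9,10,11,12,12,12,13,13,13,16,17,17,23]

Per-enzyme occurrences:
  RvuI AATGG/4: at [0, 51, 104, 110, 126, 131, 182, 231] ⇒ [4, 55, 108, 114, 130, 135, 186, 235]
  QalII GGGTCT/1: at [8, 63, 86, 94, 176, 197] ⇒ [9, 64, 87, 95, 177, 198]
  MvoI TAAGCCT/0: at [16, 29, 37, 56, 165, 210, 218, 241] ⇒ [16, 29, 37, 56, 165, 210, 218, 241]
  SqiI TCAC/3: at [23, 47, 149] ⇒ [26, 50, 152]

Pooled cuts: [4, 9, 16, 26, 29, 37, 50, 55, 56, 64, 87, 95, 108, 114, 130, 135, 152, 165, 177, 186, 198, 210, 218, 235, 241]

Fragment lengths:
  [0,4): 4 bp
  [4,9): 5 bp
  [9,16): 7 bp
  [16,26): 10 bp
  [26,29): 3 bp
  [29,37): 8 bp
  [37,50): 13 bp
  [50,55): 5 bp
  [55,56): 1 bp
  [56,64): 8 bp
  [64,87): 23 bp
  [87,95): 8 bp
  [95,108): 13 bp
  [108,114): 6 bp
  [114,130): 16 bp
  [130,135): 5 bp
  [135,152): 17 bp
  [152,165): 13 bp
  [165,177): 12 bp
  [177,186): 9 bp
  [186,198): 12 bp
  [198,210): 12 bp
  [210,218): 8 bp
  [218,235): 17 bp
  [235,241): 6 bp
  [241,252): 11 bp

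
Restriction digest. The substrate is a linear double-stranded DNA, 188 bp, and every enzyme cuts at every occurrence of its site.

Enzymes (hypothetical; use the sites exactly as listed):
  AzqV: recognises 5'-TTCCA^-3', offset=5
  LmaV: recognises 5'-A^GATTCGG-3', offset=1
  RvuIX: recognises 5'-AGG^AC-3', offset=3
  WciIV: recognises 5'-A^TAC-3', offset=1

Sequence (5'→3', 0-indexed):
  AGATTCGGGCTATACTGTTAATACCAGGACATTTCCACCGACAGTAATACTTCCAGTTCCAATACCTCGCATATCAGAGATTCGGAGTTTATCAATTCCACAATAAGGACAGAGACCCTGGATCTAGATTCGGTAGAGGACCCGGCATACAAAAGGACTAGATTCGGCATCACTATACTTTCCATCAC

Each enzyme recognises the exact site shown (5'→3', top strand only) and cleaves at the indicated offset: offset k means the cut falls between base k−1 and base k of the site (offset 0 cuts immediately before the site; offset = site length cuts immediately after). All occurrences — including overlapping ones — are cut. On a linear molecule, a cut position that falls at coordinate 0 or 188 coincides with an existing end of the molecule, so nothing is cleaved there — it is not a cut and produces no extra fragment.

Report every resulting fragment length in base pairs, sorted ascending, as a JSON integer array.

Scan for sites:
  AzqV (TTCCA, off=5): starts [32, 50, 56, 95, 179] → cuts [37, 55, 61, 100, 184]
  LmaV (AGATTCGG, off=1): starts [0, 77, 125, 159] → cuts [1, 78, 126, 160]
  RvuIX (AGGAC, off=3): starts [25, 105, 136, 153] → cuts [28, 108, 139, 156]
  WciIV (ATAC, off=1): starts [11, 20, 46, 61, 146, 174] → cuts [12, 21, 47, 62, 147, 175]

Pooled cuts: [1, 12, 21, 28, 37, 47, 55, 61, 62, 78, 100, 108, 126, 139, 147, 156, 160, 175, 184]

Fragments:
  [0,1): 1 bp
  [1,12): 11 bp
  [12,21): 9 bp
  [21,28): 7 bp
  [28,37): 9 bp
  [37,47): 10 bp
  [47,55): 8 bp
  [55,61): 6 bp
  [61,62): 1 bp
  [62,78): 16 bp
  [78,100): 22 bp
  [100,108): 8 bp
  [108,126): 18 bp
  [126,139): 13 bp
  [139,147): 8 bp
  [147,156): 9 bp
  [156,160): 4 bp
  [160,175): 15 bp
  [175,184): 9 bp
  [184,188): 4 bp

[1,1,4,4,6,7,8,8,8,9,9,9,9,10,11,13,15,16,18,22]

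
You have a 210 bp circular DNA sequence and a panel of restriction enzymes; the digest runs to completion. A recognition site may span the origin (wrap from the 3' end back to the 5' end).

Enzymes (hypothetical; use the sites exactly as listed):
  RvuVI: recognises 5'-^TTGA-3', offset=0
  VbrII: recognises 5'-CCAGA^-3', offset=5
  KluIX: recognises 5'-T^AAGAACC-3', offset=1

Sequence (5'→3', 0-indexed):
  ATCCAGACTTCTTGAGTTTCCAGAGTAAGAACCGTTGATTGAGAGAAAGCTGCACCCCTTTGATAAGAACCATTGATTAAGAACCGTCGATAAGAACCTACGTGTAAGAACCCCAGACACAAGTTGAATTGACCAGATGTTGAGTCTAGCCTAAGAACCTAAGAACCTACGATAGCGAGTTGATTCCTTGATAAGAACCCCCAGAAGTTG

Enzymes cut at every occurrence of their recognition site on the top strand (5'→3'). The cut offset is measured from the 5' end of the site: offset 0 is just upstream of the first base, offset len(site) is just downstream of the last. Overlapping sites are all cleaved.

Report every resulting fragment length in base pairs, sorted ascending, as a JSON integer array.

Per-enzyme occurrences:
  RvuVI (TTGA, off=0): starts [11, 34, 38, 59, 72, 123, 128, 139, 179, 187, 207] → cuts [11, 34, 38, 59, 72, 123, 128, 139, 179, 187, 207]
  VbrII (CCAGA, off=5): starts [2, 19, 112, 132, 200] → cuts [7, 24, 117, 137, 205]
  KluIX (TAAGAACC, off=1): starts [25, 63, 77, 90, 104, 151, 159, 191] → cuts [26, 64, 78, 91, 105, 152, 160, 192]

Pooled cuts: [7, 11, 24, 26, 34, 38, 59, 64, 72, 78, 91, 105, 117, 123, 128, 137, 139, 152, 160, 179, 187, 192, 205, 207]

Fragment lengths:
  7→11: 4 bp
  11→24: 13 bp
  24→26: 2 bp
  26→34: 8 bp
  34→38: 4 bp
  38→59: 21 bp
  59→64: 5 bp
  64→72: 8 bp
  72→78: 6 bp
  78→91: 13 bp
  91→105: 14 bp
  105→117: 12 bp
  117→123: 6 bp
  123→128: 5 bp
  128→137: 9 bp
  137→139: 2 bp
  139→152: 13 bp
  152→160: 8 bp
  160→179: 19 bp
  179→187: 8 bp
  187→192: 5 bp
  192→205: 13 bp
  205→207: 2 bp
  207→7 (wrap): 210-207+7 = 10 bp

[2,2,2,4,4,5,5,5,6,6,8,8,8,8,9,10,12,13,13,13,13,14,19,21]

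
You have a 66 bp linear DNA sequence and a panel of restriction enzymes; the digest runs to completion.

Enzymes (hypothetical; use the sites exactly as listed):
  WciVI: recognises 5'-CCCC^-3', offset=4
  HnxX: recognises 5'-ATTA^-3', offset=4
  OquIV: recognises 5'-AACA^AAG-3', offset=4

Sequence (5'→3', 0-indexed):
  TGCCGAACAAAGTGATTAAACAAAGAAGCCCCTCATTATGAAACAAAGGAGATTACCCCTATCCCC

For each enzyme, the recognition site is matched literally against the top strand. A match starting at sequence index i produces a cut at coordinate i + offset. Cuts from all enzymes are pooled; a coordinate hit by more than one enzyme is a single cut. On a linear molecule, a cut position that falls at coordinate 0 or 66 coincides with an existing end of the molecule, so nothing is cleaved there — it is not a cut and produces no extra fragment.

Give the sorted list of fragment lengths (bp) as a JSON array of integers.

Per-enzyme occurrences:
  WciVI (CCCC, off=4): starts [28, 55, 62] → cuts [32, 59] (position 66 is a terminus of the linear molecule — no cut)
  HnxX (ATTA, off=4): starts [14, 34, 51] → cuts [18, 38, 55]
  OquIV (AACAAAG, off=4): starts [5, 18, 41] → cuts [9, 22, 45]

All cut coordinates (distinct, sorted): [9, 18, 22, 32, 38, 45, 55, 59]

Fragments:
  [0,9): 9 bp
  [9,18): 9 bp
  [18,22): 4 bp
  [22,32): 10 bp
  [32,38): 6 bp
  [38,45): 7 bp
  [45,55): 10 bp
  [55,59): 4 bp
  [59,66): 7 bp

[4,4,6,7,7,9,9,10,10]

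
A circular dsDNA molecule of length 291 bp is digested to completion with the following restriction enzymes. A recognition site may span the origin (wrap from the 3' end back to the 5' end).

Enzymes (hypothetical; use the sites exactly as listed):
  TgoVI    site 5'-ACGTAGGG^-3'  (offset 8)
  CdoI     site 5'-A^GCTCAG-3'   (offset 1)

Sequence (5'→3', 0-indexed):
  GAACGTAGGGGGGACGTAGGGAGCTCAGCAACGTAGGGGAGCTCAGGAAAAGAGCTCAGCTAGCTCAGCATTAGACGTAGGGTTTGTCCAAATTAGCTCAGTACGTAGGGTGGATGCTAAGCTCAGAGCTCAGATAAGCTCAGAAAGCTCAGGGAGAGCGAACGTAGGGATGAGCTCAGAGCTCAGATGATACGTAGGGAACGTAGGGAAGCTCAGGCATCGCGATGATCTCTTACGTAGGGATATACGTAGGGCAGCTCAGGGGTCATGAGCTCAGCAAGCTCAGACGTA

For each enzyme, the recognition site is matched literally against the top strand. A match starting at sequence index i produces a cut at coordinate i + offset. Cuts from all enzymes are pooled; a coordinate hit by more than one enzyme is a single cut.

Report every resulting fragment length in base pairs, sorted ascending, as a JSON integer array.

[1,2,2,2,4,7,7,9,9,9,9,10,10,11,12,13,13,15,15,16,19,20,21,23,32]

Scan for sites:
  TgoVI ACGTAGGG/8: at [2, 13, 30, 74, 102, 161, 191, 200, 234, 246] ⇒ [10, 21, 38, 82, 110, 169, 199, 208, 242, 254]
  CdoI AGCTCAG/1: at [21, 39, 52, 61, 94, 119, 126, 136, 145, 172, 179, 209, 255, 270, 279] ⇒ [22, 40, 53, 62, 95, 120, 127, 137, 146, 173, 180, 210, 256, 271, 280]

All cut coordinates (distinct, sorted): [10, 21, 22, 38, 40, 53, 62, 82, 95, 110, 120, 127, 137, 146, 169, 173, 180, 199, 208, 210, 242, 254, 256, 271, 280]

Fragments:
  10→21: 11 bp
  21→22: 1 bp
  22→38: 16 bp
  38→40: 2 bp
  40→53: 13 bp
  53→62: 9 bp
  62→82: 20 bp
  82→95: 13 bp
  95→110: 15 bp
  110→120: 10 bp
  120→127: 7 bp
  127→137: 10 bp
  137→146: 9 bp
  146→169: 23 bp
  169→173: 4 bp
  173→180: 7 bp
  180→199: 19 bp
  199→208: 9 bp
  208→210: 2 bp
  210→242: 32 bp
  242→254: 12 bp
  254→256: 2 bp
  256→271: 15 bp
  271→280: 9 bp
  280→10 (wrap): 291-280+10 = 21 bp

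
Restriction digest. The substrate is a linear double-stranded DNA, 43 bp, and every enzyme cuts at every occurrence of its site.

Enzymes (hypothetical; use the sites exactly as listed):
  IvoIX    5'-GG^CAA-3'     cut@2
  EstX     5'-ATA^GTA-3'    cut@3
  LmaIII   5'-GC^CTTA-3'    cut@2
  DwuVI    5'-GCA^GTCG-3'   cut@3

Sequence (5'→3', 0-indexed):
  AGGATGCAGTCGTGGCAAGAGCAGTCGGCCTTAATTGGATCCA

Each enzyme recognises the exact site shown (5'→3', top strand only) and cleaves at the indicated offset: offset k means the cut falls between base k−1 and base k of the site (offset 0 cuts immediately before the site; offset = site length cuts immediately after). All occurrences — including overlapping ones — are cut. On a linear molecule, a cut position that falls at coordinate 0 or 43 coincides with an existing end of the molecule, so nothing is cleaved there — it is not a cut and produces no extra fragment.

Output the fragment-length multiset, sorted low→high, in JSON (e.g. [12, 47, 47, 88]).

Per-enzyme occurrences:
  IvoIX GGCAA/2: at [13] ⇒ [15]
  EstX (ATAGTA, off=3): no sites
  LmaIII GCCTTA/2: at [27] ⇒ [29]
  DwuVI GCAGTCG/3: at [5, 20] ⇒ [8, 23]

All cut coordinates (distinct, sorted): [8, 15, 23, 29]

Fragments:
  [0,8): 8 bp
  [8,15): 7 bp
  [15,23): 8 bp
  [23,29): 6 bp
  [29,43): 14 bp

[6,7,8,8,14]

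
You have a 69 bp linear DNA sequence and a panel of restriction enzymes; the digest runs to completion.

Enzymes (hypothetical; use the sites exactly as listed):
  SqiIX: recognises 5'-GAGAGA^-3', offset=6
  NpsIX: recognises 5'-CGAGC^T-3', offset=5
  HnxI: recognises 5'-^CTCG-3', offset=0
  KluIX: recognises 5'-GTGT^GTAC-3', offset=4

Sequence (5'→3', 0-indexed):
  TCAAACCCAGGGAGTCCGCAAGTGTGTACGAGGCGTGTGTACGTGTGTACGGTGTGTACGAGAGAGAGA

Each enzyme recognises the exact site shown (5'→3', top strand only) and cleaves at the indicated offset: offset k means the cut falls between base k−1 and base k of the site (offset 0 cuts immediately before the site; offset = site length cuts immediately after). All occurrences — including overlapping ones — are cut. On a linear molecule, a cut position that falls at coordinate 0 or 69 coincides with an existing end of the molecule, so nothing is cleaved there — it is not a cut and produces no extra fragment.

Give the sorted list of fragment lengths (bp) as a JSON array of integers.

Per-enzyme occurrences:
  SqiIX GAGAGA/6: at [59, 61, 63] ⇒ [65, 67] (position 69 is a terminus of the linear molecule — no cut)
  NpsIX (CGAGCT, off=5): no sites
  HnxI (CTCG, off=0): no sites
  KluIX GTGTGTAC/4: at [21, 34, 42, 51] ⇒ [25, 38, 46, 55]

All cut coordinates (distinct, sorted): [25, 38, 46, 55, 65, 67]

Fragments:
  [0,25): 25 bp
  [25,38): 13 bp
  [38,46): 8 bp
  [46,55): 9 bp
  [55,65): 10 bp
  [65,67): 2 bp
  [67,69): 2 bp

[2,2,8,9,10,13,25]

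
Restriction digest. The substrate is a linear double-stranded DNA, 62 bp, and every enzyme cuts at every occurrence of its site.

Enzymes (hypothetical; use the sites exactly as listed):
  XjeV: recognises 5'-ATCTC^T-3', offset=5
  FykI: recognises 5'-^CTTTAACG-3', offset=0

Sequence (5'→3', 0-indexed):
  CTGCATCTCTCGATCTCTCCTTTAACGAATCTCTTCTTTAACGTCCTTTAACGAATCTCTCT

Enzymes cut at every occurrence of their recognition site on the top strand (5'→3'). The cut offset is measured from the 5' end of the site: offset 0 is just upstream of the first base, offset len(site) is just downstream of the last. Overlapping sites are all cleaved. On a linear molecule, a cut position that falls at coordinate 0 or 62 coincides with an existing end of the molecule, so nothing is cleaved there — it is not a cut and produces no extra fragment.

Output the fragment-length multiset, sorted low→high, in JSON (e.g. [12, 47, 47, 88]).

Site scan:
  XjeV ATCTCT/5: at [4, 12, 28, 54] ⇒ [9, 17, 33, 59]
  FykI CTTTAACG/0: at [19, 35, 45] ⇒ [19, 35, 45]

All cut coordinates (distinct, sorted): [9, 17, 19, 33, 35, 45, 59]

Fragment lengths:
  [0,9): 9 bp
  [9,17): 8 bp
  [17,19): 2 bp
  [19,33): 14 bp
  [33,35): 2 bp
  [35,45): 10 bp
  [45,59): 14 bp
  [59,62): 3 bp

[2,2,3,8,9,10,14,14]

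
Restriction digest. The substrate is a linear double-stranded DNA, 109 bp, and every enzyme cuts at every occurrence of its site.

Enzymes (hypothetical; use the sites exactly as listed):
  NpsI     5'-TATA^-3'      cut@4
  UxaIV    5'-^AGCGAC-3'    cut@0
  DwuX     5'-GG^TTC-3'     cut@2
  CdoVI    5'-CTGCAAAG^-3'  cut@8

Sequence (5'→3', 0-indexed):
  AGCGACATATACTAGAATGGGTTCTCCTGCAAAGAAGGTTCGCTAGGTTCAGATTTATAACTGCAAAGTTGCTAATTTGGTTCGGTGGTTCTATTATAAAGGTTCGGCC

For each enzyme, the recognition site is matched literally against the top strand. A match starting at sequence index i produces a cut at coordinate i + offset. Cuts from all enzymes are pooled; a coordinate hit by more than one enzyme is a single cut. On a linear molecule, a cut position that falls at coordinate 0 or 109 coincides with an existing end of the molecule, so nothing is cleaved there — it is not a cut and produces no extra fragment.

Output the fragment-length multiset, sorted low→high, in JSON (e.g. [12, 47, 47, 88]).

[4,4,7,8,9,9,10,10,11,12,12,13]

Site scan:
  NpsI (TATA, off=4): starts [7, 55, 94] → cuts [11, 59, 98]
  UxaIV (AGCGAC, off=0): starts [0] → cuts [] (position 0 is a terminus of the linear molecule — no cut)
  DwuX (GGTTC, off=2): starts [19, 36, 45, 78, 86, 100] → cuts [21, 38, 47, 80, 88, 102]
  CdoVI (CTGCAAAG, off=8): starts [26, 60] → cuts [34, 68]

All cut coordinates (distinct, sorted): [11, 21, 34, 38, 47, 59, 68, 80, 88, 98, 102]

Fragment lengths:
  [0,11): 11 bp
  [11,21): 10 bp
  [21,34): 13 bp
  [34,38): 4 bp
  [38,47): 9 bp
  [47,59): 12 bp
  [59,68): 9 bp
  [68,80): 12 bp
  [80,88): 8 bp
  [88,98): 10 bp
  [98,102): 4 bp
  [102,109): 7 bp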